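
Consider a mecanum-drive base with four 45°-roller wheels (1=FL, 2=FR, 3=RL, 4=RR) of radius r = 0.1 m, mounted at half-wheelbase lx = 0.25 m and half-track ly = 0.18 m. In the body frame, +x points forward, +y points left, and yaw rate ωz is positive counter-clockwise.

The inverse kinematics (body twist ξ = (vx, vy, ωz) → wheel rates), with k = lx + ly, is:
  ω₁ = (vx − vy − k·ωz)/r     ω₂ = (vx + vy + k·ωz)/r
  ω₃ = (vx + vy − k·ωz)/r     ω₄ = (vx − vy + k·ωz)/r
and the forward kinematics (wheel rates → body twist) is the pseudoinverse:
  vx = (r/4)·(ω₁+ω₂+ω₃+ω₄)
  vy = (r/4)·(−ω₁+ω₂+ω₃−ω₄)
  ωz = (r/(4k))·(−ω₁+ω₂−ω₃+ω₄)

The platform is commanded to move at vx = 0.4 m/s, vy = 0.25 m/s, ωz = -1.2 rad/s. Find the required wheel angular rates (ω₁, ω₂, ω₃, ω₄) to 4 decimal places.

(6.6600, 1.3400, 11.6600, -3.6600)

k = lx + ly = 0.25 + 0.18 = 0.4300;  k·ωz = 0.4300·-1.2 = -0.5160
ω₁ (FL) = (vx − vy − k·ωz)/r = 0.6660/0.1 = 6.6600
ω₂ (FR) = (vx + vy + k·ωz)/r = 0.1340/0.1 = 1.3400
ω₃ (RL) = (vx + vy − k·ωz)/r = 1.1660/0.1 = 11.6600
ω₄ (RR) = (vx − vy + k·ωz)/r = -0.3660/0.1 = -3.6600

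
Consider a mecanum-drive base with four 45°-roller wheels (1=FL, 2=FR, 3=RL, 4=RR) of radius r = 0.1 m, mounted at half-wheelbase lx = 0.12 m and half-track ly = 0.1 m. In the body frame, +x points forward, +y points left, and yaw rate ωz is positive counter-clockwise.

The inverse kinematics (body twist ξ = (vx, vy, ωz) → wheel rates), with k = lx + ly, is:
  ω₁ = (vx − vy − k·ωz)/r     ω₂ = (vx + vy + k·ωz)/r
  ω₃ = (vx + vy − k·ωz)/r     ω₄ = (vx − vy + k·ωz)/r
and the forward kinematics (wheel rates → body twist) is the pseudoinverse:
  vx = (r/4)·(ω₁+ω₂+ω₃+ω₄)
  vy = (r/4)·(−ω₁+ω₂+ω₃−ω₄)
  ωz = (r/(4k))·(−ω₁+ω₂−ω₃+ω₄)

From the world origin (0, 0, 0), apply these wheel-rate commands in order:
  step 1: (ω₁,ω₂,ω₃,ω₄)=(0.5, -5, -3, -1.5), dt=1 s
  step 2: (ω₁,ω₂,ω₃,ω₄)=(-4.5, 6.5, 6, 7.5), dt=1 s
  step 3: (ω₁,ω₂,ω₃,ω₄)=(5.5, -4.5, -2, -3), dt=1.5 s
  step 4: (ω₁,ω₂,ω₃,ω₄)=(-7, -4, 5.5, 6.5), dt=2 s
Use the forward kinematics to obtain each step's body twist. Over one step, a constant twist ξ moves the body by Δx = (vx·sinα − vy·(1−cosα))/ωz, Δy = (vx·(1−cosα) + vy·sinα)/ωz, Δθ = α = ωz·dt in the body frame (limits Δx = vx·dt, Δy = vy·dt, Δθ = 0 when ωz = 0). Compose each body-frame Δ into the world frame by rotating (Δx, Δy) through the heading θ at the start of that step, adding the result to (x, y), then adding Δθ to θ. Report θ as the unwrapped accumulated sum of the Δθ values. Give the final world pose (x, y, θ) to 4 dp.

(-0.0023, -0.0460, 0.0000)

step 1: ξ=(vx,vy,ωz)=(-0.2250, -0.1750, -0.4545), dt=1.0 → body Δ=(-0.2564, -0.1188, -0.4545) → world pose (-0.2564, -0.1188, -0.4545)
step 2: ξ=(vx,vy,ωz)=(0.3875, 0.2375, 1.4205), dt=1.0 → body Δ=(0.1276, 0.3973, 1.4205) → world pose (0.0326, 0.1821, 0.9659)
step 3: ξ=(vx,vy,ωz)=(-0.1000, -0.2250, -1.2500), dt=1.5 → body Δ=(-0.3102, -0.0678, -1.8750) → world pose (-0.0881, -0.1116, -0.9091)
step 4: ξ=(vx,vy,ωz)=(0.0250, 0.0500, 0.4545), dt=2.0 → body Δ=(0.0010, 0.1080, 0.9091) → world pose (-0.0023, -0.0460, 0.0000)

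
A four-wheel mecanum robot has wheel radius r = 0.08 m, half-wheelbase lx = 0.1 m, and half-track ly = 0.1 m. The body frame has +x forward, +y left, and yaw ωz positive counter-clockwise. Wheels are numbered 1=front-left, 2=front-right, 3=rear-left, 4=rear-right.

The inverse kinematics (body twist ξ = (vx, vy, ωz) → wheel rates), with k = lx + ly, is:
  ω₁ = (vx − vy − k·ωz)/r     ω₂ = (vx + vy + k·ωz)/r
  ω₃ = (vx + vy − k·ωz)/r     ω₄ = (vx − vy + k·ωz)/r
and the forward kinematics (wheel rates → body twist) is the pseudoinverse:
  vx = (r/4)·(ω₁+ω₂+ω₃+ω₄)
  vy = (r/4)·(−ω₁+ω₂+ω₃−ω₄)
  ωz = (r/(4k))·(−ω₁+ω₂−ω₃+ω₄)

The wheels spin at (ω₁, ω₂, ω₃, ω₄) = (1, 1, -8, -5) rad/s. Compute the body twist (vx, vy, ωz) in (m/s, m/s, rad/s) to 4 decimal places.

(-0.2200, -0.0600, 0.3000)

k = lx + ly = 0.1 + 0.1 = 0.2000
ω₁+ω₂+ω₃+ω₄ = -11.0000  →  vx = (0.08/4)·-11.0000 = -0.2200
−ω₁+ω₂+ω₃−ω₄ = -3.0000  →  vy = (0.08/4)·-3.0000 = -0.0600
−ω₁+ω₂−ω₃+ω₄ = 3.0000  →  ωz = (0.08/0.8000)·3.0000 = 0.3000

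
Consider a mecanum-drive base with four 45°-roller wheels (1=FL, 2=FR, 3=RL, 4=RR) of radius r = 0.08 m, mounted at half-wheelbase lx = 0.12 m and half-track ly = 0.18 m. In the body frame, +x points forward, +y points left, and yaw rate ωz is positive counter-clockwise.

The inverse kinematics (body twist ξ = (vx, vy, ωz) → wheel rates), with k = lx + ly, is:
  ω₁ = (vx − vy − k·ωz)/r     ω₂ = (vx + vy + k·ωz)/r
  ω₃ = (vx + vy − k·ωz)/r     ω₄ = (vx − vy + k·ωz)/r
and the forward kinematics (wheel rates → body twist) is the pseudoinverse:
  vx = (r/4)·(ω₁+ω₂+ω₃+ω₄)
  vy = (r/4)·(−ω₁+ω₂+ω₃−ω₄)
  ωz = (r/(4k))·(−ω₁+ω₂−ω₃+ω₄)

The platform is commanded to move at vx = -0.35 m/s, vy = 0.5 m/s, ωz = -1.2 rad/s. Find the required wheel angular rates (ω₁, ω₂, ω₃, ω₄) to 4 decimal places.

(-6.1250, -2.6250, 6.3750, -15.1250)

k = lx + ly = 0.12 + 0.18 = 0.3000;  k·ωz = 0.3000·-1.2 = -0.3600
ω₁ (FL) = (vx − vy − k·ωz)/r = -0.4900/0.08 = -6.1250
ω₂ (FR) = (vx + vy + k·ωz)/r = -0.2100/0.08 = -2.6250
ω₃ (RL) = (vx + vy − k·ωz)/r = 0.5100/0.08 = 6.3750
ω₄ (RR) = (vx − vy + k·ωz)/r = -1.2100/0.08 = -15.1250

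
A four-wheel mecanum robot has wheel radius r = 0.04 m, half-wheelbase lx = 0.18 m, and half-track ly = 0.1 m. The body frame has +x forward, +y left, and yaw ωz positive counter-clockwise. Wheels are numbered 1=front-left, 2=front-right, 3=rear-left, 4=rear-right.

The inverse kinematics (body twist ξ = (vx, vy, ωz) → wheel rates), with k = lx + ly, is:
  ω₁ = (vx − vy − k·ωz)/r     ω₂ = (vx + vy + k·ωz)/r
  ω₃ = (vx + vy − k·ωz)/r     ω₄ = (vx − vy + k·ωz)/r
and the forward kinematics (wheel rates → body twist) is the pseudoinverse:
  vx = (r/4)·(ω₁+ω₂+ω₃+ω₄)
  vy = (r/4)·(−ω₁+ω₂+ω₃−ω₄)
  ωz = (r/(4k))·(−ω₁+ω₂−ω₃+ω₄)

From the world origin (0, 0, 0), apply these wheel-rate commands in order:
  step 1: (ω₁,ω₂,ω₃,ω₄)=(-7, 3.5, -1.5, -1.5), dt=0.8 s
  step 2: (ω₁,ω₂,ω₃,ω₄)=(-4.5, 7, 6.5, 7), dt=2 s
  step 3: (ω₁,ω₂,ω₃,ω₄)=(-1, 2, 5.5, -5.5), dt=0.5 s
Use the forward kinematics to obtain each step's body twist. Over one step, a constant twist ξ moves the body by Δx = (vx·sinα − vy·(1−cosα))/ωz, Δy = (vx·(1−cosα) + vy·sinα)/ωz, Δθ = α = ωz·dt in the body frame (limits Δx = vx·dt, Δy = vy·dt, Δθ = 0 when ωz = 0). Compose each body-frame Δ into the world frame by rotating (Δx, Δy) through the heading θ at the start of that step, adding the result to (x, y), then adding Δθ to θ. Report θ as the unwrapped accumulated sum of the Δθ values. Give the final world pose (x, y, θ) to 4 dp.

(-0.0338, 0.4778, 1.0143)

step 1: ξ=(vx,vy,ωz)=(-0.0650, 0.1050, 0.3750), dt=0.8 → body Δ=(-0.0637, 0.0750, 0.3000) → world pose (-0.0637, 0.0750, 0.3000)
step 2: ξ=(vx,vy,ωz)=(0.1600, 0.1100, 0.4286), dt=2.0 → body Δ=(0.1936, 0.3230, 0.8571) → world pose (0.0258, 0.4408, 1.1571)
step 3: ξ=(vx,vy,ωz)=(0.0100, 0.1400, -0.2857), dt=0.5 → body Δ=(0.0100, 0.0694, -0.1429) → world pose (-0.0338, 0.4778, 1.0143)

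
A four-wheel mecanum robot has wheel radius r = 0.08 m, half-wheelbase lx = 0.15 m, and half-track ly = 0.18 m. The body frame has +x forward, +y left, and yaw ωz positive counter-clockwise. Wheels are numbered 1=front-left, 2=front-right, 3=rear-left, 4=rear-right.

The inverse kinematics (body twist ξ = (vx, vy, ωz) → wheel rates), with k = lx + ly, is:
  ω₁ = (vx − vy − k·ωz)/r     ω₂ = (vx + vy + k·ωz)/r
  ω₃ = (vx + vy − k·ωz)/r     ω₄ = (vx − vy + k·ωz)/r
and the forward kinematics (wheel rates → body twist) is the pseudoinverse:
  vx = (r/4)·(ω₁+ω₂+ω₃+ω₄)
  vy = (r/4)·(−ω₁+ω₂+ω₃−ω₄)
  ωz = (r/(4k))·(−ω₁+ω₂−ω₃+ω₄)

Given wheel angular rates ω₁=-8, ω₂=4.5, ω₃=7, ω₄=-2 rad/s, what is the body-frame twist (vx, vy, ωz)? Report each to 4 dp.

k = lx + ly = 0.15 + 0.18 = 0.3300
ω₁+ω₂+ω₃+ω₄ = 1.5000  →  vx = (0.08/4)·1.5000 = 0.0300
−ω₁+ω₂+ω₃−ω₄ = 21.5000  →  vy = (0.08/4)·21.5000 = 0.4300
−ω₁+ω₂−ω₃+ω₄ = 3.5000  →  ωz = (0.08/1.3200)·3.5000 = 0.2121

(0.0300, 0.4300, 0.2121)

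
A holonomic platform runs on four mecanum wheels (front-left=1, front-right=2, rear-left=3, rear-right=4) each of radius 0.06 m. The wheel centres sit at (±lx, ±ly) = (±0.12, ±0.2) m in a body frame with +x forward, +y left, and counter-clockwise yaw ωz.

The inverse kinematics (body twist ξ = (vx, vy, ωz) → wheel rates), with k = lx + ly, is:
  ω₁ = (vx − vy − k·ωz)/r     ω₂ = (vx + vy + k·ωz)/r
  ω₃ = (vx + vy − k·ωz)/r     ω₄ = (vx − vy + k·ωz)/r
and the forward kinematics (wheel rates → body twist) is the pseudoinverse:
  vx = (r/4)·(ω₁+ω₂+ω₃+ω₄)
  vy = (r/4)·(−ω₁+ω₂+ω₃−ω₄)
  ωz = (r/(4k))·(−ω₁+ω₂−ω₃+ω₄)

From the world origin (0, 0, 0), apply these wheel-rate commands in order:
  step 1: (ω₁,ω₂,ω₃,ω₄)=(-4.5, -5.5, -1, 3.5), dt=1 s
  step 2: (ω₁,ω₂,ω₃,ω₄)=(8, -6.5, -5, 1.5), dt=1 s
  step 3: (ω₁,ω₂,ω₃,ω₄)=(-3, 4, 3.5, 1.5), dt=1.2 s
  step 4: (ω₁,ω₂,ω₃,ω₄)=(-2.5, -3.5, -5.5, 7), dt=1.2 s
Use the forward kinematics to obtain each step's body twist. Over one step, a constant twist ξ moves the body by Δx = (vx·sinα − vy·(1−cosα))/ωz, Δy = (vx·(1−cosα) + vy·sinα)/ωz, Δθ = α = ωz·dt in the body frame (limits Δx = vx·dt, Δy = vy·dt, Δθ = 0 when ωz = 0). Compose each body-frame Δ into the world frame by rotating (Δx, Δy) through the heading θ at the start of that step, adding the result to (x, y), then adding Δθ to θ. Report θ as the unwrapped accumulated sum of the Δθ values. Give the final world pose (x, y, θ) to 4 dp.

step 1: ξ=(vx,vy,ωz)=(-0.1125, -0.0825, 0.1641), dt=1.0 → body Δ=(-0.1052, -0.0913, 0.1641) → world pose (-0.1052, -0.0913, 0.1641)
step 2: ξ=(vx,vy,ωz)=(-0.0300, -0.3150, -0.3750), dt=1.0 → body Δ=(-0.0877, -0.3021, -0.3750) → world pose (-0.1424, -0.4037, -0.2109)
step 3: ξ=(vx,vy,ωz)=(0.0900, 0.1350, 0.2344), dt=1.2 → body Δ=(0.0840, 0.1750, 0.2812) → world pose (-0.0237, -0.2502, 0.0703)
step 4: ξ=(vx,vy,ωz)=(-0.0675, -0.2025, 0.5391), dt=1.2 → body Δ=(0.0004, -0.2517, 0.6469) → world pose (-0.0056, -0.5013, 0.7172)

(-0.0056, -0.5013, 0.7172)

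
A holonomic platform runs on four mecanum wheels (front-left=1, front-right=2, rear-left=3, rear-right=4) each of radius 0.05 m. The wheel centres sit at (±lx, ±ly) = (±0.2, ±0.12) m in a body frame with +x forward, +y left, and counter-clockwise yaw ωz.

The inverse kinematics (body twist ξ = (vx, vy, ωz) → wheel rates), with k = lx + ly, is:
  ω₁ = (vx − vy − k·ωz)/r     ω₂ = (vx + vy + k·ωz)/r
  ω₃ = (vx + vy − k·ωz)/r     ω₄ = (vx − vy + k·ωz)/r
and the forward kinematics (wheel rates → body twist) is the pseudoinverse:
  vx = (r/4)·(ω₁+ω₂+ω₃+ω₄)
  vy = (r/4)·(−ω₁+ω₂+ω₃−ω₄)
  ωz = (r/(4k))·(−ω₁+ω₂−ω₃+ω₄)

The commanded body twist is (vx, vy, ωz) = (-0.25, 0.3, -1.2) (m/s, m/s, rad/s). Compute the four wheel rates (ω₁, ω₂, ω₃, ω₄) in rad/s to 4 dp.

(-3.3200, -6.6800, 8.6800, -18.6800)

k = lx + ly = 0.2 + 0.12 = 0.3200;  k·ωz = 0.3200·-1.2 = -0.3840
ω₁ (FL) = (vx − vy − k·ωz)/r = -0.1660/0.05 = -3.3200
ω₂ (FR) = (vx + vy + k·ωz)/r = -0.3340/0.05 = -6.6800
ω₃ (RL) = (vx + vy − k·ωz)/r = 0.4340/0.05 = 8.6800
ω₄ (RR) = (vx − vy + k·ωz)/r = -0.9340/0.05 = -18.6800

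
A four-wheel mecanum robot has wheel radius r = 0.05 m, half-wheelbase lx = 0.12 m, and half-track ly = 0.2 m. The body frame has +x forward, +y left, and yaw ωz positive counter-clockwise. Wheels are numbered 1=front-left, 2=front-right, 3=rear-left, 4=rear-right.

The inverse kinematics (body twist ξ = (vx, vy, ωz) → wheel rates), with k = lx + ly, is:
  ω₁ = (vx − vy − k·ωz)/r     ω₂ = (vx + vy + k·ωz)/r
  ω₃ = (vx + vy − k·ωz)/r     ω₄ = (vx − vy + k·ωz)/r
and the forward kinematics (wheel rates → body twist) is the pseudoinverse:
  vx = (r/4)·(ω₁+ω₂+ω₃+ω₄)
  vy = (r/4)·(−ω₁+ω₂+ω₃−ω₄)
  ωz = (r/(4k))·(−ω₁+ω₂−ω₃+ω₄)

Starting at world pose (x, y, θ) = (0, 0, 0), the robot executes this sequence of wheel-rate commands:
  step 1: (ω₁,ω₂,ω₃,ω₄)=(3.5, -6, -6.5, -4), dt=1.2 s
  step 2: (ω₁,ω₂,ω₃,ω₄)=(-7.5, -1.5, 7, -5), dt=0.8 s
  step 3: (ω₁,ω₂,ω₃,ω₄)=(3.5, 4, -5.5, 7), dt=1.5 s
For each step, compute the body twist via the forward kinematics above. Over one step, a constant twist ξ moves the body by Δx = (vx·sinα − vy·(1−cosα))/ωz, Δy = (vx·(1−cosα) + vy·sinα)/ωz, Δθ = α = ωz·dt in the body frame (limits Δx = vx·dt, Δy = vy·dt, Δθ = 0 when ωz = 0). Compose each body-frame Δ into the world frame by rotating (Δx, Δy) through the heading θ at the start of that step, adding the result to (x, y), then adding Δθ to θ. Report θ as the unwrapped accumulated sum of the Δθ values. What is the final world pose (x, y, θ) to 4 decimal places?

step 1: ξ=(vx,vy,ωz)=(-0.1625, -0.1500, -0.2734), dt=1.2 → body Δ=(-0.2208, -0.1451, -0.3281) → world pose (-0.2208, -0.1451, -0.3281)
step 2: ξ=(vx,vy,ωz)=(-0.0875, 0.2250, -0.2344), dt=0.8 → body Δ=(-0.0528, 0.1855, -0.1875) → world pose (-0.2110, 0.0475, -0.5156)
step 3: ξ=(vx,vy,ωz)=(0.1125, -0.1500, 0.5078), dt=1.5 → body Δ=(0.2345, -0.1426, 0.7617) → world pose (-0.0773, -0.1922, 0.2461)

(-0.0773, -0.1922, 0.2461)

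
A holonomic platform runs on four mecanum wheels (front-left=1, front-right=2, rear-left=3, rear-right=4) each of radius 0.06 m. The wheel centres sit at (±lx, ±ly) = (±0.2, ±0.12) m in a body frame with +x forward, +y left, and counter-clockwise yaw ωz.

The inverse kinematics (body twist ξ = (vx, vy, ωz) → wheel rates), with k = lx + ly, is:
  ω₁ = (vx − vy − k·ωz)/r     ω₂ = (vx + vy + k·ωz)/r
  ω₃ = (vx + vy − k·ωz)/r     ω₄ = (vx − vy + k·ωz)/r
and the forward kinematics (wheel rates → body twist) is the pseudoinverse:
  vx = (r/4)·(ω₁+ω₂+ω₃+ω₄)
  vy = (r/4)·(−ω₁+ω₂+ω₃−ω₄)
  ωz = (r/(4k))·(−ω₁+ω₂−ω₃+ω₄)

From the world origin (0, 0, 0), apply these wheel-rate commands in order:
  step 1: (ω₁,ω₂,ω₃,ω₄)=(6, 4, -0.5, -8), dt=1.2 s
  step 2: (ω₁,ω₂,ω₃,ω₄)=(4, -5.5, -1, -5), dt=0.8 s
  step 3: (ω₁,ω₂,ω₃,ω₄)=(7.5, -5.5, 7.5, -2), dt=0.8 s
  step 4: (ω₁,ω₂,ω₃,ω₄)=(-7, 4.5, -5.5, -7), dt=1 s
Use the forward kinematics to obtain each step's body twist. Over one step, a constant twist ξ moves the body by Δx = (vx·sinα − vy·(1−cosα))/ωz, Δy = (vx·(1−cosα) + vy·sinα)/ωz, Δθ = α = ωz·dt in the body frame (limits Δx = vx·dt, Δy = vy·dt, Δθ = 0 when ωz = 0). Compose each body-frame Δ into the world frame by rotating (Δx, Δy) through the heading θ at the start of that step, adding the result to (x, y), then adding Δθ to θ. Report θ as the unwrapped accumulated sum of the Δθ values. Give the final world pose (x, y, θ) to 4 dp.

(0.1216, 0.2200, -1.4156)

step 1: ξ=(vx,vy,ωz)=(0.0225, 0.0825, -0.4453), dt=1.2 → body Δ=(0.0516, 0.0873, -0.5344) → world pose (0.0516, 0.0873, -0.5344)
step 2: ξ=(vx,vy,ωz)=(-0.1125, -0.0825, -0.6328), dt=0.8 → body Δ=(-0.1026, -0.0409, -0.5062) → world pose (-0.0575, 0.1043, -1.0406)
step 3: ξ=(vx,vy,ωz)=(0.1125, -0.0525, -1.0547), dt=0.8 → body Δ=(0.0630, -0.0730, -0.8438) → world pose (-0.0886, 0.0131, -1.8844)
step 4: ξ=(vx,vy,ωz)=(-0.2250, 0.1950, 0.4688), dt=1.0 → body Δ=(-0.2617, 0.1362, 0.4688) → world pose (0.1216, 0.2200, -1.4156)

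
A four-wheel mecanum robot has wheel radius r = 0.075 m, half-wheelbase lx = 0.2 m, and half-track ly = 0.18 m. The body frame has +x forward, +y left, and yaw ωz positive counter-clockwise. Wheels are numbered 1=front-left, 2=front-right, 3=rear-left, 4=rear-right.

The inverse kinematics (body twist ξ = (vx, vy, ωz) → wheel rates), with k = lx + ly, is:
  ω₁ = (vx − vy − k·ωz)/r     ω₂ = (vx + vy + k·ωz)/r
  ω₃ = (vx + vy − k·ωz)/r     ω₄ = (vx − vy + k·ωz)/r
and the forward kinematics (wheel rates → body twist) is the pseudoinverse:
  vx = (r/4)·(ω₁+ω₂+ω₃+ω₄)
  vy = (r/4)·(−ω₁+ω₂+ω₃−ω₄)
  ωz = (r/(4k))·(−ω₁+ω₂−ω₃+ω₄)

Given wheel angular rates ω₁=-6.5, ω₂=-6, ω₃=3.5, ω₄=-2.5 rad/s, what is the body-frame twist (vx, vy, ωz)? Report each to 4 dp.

k = lx + ly = 0.2 + 0.18 = 0.3800
ω₁+ω₂+ω₃+ω₄ = -11.5000  →  vx = (0.075/4)·-11.5000 = -0.2156
−ω₁+ω₂+ω₃−ω₄ = 6.5000  →  vy = (0.075/4)·6.5000 = 0.1219
−ω₁+ω₂−ω₃+ω₄ = -5.5000  →  ωz = (0.075/1.5200)·-5.5000 = -0.2714

(-0.2156, 0.1219, -0.2714)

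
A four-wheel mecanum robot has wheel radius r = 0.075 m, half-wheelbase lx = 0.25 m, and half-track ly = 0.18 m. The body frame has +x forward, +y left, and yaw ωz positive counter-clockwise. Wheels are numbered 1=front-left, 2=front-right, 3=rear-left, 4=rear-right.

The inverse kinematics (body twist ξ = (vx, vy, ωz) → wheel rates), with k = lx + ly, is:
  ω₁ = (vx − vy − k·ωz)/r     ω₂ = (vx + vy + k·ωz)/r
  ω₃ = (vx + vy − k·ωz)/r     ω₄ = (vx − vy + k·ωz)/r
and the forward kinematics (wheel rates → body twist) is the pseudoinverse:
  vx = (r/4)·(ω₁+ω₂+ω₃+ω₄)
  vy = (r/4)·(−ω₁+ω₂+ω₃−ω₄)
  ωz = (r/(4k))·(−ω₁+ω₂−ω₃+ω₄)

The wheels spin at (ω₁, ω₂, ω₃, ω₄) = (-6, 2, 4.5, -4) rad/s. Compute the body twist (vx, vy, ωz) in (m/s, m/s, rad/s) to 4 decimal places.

(-0.0656, 0.3094, -0.0218)

k = lx + ly = 0.25 + 0.18 = 0.4300
ω₁+ω₂+ω₃+ω₄ = -3.5000  →  vx = (0.075/4)·-3.5000 = -0.0656
−ω₁+ω₂+ω₃−ω₄ = 16.5000  →  vy = (0.075/4)·16.5000 = 0.3094
−ω₁+ω₂−ω₃+ω₄ = -0.5000  →  ωz = (0.075/1.7200)·-0.5000 = -0.0218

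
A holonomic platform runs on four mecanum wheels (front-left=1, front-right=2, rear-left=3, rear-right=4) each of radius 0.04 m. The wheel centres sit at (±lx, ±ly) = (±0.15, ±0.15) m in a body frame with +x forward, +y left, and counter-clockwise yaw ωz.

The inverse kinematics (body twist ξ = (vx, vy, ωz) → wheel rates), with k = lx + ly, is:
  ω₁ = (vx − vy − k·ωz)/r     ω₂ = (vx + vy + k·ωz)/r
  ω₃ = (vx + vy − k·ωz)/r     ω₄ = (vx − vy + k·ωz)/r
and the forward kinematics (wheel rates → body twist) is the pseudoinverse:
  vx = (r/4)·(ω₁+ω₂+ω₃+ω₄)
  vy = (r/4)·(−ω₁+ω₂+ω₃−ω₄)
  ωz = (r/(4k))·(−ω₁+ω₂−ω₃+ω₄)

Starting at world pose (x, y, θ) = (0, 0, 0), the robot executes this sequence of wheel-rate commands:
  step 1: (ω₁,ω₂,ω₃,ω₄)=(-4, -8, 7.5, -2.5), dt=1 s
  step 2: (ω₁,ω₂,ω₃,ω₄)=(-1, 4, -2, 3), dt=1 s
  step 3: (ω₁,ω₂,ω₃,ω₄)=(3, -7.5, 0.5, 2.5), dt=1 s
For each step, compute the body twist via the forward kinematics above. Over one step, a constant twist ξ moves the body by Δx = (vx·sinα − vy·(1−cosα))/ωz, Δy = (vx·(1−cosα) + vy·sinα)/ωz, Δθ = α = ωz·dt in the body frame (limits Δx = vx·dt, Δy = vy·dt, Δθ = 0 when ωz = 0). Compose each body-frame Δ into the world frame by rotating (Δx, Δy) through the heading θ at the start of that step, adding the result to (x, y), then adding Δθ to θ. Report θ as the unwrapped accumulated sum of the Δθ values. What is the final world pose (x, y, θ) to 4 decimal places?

step 1: ξ=(vx,vy,ωz)=(-0.0700, 0.0600, -0.4667), dt=1.0 → body Δ=(-0.0537, 0.0739, -0.4667) → world pose (-0.0537, 0.0739, -0.4667)
step 2: ξ=(vx,vy,ωz)=(0.0400, 0.0000, 0.3333), dt=1.0 → body Δ=(0.0393, 0.0066, 0.3333) → world pose (-0.0157, 0.0621, -0.1333)
step 3: ξ=(vx,vy,ωz)=(-0.0150, -0.1250, -0.2833), dt=1.0 → body Δ=(-0.0324, -0.1212, -0.2833) → world pose (-0.0639, -0.0537, -0.4167)

(-0.0639, -0.0537, -0.4167)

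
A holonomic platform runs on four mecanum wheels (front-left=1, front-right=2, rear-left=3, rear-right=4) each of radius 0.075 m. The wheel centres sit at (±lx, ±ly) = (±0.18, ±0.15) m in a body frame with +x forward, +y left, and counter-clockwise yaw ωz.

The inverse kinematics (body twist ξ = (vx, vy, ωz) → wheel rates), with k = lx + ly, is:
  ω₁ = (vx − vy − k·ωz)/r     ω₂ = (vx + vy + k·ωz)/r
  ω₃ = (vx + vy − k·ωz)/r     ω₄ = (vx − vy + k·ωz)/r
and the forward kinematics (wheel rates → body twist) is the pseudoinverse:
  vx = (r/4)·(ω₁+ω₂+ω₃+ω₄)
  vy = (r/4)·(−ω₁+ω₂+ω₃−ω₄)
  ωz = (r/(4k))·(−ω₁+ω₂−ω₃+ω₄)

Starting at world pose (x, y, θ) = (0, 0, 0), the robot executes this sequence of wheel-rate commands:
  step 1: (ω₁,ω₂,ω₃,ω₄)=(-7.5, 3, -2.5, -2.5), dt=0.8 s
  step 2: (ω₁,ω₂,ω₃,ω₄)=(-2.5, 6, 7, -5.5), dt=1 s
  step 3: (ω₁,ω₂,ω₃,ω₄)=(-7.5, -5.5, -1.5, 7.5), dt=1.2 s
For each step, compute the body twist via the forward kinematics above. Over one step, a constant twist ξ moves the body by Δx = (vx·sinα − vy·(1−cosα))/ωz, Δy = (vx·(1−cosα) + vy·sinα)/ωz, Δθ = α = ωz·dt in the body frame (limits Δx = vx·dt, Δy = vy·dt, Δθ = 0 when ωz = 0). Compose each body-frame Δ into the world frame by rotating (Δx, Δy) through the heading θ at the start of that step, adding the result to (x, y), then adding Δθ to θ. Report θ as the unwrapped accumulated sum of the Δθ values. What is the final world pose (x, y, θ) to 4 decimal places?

(-0.2611, 0.3039, 1.0000)

step 1: ξ=(vx,vy,ωz)=(-0.1781, 0.1969, 0.5966), dt=0.8 → body Δ=(-0.1740, 0.1182, 0.4773) → world pose (-0.1740, 0.1182, 0.4773)
step 2: ξ=(vx,vy,ωz)=(0.0938, 0.3937, -0.2273), dt=1.0 → body Δ=(0.1375, 0.3798, -0.2273) → world pose (-0.2263, 0.5187, 0.2500)
step 3: ξ=(vx,vy,ωz)=(-0.1312, -0.1312, 0.6250), dt=1.2 → body Δ=(-0.0868, -0.1995, 0.7500) → world pose (-0.2611, 0.3039, 1.0000)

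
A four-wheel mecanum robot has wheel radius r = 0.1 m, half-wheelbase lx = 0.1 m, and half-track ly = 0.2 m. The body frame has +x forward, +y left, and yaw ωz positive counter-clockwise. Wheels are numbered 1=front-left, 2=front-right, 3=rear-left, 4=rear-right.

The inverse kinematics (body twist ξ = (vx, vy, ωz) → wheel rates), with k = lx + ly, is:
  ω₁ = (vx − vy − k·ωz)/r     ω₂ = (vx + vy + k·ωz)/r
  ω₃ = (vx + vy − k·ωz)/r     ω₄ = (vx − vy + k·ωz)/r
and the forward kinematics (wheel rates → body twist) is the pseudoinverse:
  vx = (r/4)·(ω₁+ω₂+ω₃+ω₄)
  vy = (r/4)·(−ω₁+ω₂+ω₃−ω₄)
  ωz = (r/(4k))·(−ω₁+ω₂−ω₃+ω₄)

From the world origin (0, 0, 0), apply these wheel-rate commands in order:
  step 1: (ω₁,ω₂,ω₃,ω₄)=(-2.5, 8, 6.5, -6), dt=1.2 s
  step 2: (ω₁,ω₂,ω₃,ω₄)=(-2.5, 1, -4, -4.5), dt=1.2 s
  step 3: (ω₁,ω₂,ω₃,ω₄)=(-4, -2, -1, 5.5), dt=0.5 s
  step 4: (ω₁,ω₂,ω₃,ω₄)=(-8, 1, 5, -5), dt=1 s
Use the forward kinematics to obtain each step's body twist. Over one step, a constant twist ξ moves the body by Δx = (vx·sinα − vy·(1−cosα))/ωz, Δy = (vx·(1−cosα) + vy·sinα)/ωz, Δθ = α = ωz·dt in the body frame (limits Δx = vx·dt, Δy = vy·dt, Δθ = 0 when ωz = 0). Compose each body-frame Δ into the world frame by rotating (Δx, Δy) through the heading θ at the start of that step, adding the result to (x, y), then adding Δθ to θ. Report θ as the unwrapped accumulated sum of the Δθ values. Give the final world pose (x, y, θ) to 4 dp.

(-0.3982, 1.1078, 0.3708)

step 1: ξ=(vx,vy,ωz)=(0.1500, 0.5750, -0.1667), dt=1.2 → body Δ=(0.2476, 0.6675, -0.2000) → world pose (0.2476, 0.6675, -0.2000)
step 2: ξ=(vx,vy,ωz)=(-0.2500, 0.1000, 0.2500), dt=1.2 → body Δ=(-0.3134, 0.0735, 0.3000) → world pose (-0.0450, 0.8018, 0.1000)
step 3: ξ=(vx,vy,ωz)=(-0.0375, -0.1125, 0.7083), dt=0.5 → body Δ=(-0.0085, -0.0584, 0.3542) → world pose (-0.0476, 0.7429, 0.4542)
step 4: ξ=(vx,vy,ωz)=(-0.1750, 0.4750, -0.0833), dt=1.0 → body Δ=(-0.1550, 0.4817, -0.0833) → world pose (-0.3982, 1.1078, 0.3708)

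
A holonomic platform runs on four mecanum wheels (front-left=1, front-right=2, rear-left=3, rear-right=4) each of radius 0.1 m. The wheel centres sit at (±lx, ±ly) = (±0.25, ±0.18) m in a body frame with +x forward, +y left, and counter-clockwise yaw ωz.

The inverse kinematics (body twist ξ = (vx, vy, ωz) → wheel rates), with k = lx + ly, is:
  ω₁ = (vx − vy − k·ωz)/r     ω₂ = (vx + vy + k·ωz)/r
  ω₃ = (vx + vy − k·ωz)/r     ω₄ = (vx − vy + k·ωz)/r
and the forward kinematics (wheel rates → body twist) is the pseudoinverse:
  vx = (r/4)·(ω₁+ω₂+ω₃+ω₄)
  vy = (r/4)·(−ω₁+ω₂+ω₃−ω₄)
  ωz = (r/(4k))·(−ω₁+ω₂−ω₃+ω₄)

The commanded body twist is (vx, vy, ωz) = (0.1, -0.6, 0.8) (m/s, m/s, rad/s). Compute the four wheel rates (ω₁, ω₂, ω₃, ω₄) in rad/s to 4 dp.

k = lx + ly = 0.25 + 0.18 = 0.4300;  k·ωz = 0.4300·0.8 = 0.3440
ω₁ (FL) = (vx − vy − k·ωz)/r = 0.3560/0.1 = 3.5600
ω₂ (FR) = (vx + vy + k·ωz)/r = -0.1560/0.1 = -1.5600
ω₃ (RL) = (vx + vy − k·ωz)/r = -0.8440/0.1 = -8.4400
ω₄ (RR) = (vx − vy + k·ωz)/r = 1.0440/0.1 = 10.4400

(3.5600, -1.5600, -8.4400, 10.4400)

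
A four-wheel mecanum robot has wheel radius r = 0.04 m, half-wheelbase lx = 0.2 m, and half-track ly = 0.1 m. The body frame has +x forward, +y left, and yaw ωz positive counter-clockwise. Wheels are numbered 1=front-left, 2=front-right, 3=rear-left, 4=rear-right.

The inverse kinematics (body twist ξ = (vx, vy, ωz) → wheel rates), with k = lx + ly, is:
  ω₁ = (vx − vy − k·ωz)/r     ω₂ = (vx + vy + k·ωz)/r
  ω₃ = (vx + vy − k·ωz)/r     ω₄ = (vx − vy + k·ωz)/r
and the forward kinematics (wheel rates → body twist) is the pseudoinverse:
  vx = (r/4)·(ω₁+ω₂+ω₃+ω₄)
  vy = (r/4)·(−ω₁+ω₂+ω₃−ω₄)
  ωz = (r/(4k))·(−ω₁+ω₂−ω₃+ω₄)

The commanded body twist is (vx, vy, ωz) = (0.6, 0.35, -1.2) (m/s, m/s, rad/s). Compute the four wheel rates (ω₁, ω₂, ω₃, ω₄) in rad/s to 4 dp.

k = lx + ly = 0.2 + 0.1 = 0.3000;  k·ωz = 0.3000·-1.2 = -0.3600
ω₁ (FL) = (vx − vy − k·ωz)/r = 0.6100/0.04 = 15.2500
ω₂ (FR) = (vx + vy + k·ωz)/r = 0.5900/0.04 = 14.7500
ω₃ (RL) = (vx + vy − k·ωz)/r = 1.3100/0.04 = 32.7500
ω₄ (RR) = (vx − vy + k·ωz)/r = -0.1100/0.04 = -2.7500

(15.2500, 14.7500, 32.7500, -2.7500)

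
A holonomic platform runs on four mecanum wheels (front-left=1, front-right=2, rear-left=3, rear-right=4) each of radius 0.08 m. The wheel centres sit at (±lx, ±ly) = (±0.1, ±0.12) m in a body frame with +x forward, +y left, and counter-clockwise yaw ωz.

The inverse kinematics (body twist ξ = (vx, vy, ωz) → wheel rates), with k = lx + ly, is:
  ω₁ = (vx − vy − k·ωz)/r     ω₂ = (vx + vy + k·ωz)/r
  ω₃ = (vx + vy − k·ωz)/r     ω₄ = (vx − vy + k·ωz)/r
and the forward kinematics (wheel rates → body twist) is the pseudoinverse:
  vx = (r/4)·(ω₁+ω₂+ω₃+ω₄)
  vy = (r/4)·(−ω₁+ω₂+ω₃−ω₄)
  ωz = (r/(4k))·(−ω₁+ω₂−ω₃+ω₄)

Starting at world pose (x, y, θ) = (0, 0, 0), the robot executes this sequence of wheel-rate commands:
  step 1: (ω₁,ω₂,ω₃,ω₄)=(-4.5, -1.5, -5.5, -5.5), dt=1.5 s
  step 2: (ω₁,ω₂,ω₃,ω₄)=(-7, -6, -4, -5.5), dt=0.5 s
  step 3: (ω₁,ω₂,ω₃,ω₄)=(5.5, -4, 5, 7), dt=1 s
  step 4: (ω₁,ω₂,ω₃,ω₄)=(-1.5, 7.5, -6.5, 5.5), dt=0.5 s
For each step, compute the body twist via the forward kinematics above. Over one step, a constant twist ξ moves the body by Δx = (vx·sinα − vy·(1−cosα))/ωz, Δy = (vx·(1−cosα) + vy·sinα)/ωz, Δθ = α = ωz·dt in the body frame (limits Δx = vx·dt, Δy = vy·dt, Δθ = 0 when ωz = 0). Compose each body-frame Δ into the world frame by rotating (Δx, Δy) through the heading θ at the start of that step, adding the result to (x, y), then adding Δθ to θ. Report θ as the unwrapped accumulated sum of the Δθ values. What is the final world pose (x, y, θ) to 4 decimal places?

step 1: ξ=(vx,vy,ωz)=(-0.3400, 0.0600, 0.2727), dt=1.5 → body Δ=(-0.5140, -0.0154, 0.4091) → world pose (-0.5140, -0.0154, 0.4091)
step 2: ξ=(vx,vy,ωz)=(-0.4500, 0.0500, -0.0455), dt=0.5 → body Δ=(-0.2247, 0.0276, -0.0227) → world pose (-0.7312, -0.0795, 0.3864)
step 3: ξ=(vx,vy,ωz)=(0.2700, -0.2300, -0.6818), dt=1.0 → body Δ=(0.1741, -0.3011, -0.6818) → world pose (-0.4564, -0.2928, -0.2955)
step 4: ξ=(vx,vy,ωz)=(0.1000, -0.0600, 1.9091), dt=0.5 → body Δ=(0.0560, -0.0035, 0.9545) → world pose (-0.4038, -0.3125, 0.6591)

(-0.4038, -0.3125, 0.6591)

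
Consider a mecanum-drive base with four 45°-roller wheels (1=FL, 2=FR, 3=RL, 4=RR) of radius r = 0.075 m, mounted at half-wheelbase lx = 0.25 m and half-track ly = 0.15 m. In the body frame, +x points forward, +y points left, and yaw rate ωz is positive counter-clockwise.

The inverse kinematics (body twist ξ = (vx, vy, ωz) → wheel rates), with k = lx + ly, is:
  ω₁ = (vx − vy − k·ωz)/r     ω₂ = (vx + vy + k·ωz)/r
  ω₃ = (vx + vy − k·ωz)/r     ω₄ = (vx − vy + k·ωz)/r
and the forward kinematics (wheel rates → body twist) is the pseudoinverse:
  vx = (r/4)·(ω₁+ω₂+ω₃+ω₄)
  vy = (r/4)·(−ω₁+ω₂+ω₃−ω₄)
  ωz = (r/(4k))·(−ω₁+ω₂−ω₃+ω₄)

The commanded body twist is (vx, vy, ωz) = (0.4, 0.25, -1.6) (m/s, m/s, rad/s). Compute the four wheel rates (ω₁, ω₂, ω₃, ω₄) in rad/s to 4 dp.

k = lx + ly = 0.25 + 0.15 = 0.4000;  k·ωz = 0.4000·-1.6 = -0.6400
ω₁ (FL) = (vx − vy − k·ωz)/r = 0.7900/0.075 = 10.5333
ω₂ (FR) = (vx + vy + k·ωz)/r = 0.0100/0.075 = 0.1333
ω₃ (RL) = (vx + vy − k·ωz)/r = 1.2900/0.075 = 17.2000
ω₄ (RR) = (vx − vy + k·ωz)/r = -0.4900/0.075 = -6.5333

(10.5333, 0.1333, 17.2000, -6.5333)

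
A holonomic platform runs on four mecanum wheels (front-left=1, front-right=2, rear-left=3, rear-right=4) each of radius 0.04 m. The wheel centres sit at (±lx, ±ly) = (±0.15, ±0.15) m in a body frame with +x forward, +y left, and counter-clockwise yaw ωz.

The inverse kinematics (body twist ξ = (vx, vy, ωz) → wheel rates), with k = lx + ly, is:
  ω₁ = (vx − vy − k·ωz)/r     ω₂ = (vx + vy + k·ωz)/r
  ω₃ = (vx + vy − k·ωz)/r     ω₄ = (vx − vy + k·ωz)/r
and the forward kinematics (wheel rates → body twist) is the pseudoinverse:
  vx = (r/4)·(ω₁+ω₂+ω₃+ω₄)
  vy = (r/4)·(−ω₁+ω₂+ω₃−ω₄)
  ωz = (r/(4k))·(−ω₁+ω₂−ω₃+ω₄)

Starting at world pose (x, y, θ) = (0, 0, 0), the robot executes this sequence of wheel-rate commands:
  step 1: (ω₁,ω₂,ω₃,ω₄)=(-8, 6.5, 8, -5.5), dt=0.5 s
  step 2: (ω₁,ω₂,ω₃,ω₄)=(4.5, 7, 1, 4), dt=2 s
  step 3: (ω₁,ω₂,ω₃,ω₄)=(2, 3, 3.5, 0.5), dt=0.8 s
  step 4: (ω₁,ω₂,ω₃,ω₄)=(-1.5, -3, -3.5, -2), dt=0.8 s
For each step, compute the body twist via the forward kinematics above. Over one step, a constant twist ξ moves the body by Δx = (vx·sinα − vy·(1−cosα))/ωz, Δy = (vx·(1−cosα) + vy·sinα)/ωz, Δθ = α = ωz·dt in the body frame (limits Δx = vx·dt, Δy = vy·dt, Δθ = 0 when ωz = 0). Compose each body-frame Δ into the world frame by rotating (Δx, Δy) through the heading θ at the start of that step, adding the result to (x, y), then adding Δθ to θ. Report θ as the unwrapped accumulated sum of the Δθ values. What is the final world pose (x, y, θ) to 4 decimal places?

(0.3158, 0.2020, 0.3300)

step 1: ξ=(vx,vy,ωz)=(0.0100, 0.2800, 0.0333), dt=0.5 → body Δ=(0.0038, 0.1400, 0.0167) → world pose (0.0038, 0.1400, 0.0167)
step 2: ξ=(vx,vy,ωz)=(0.1650, -0.0050, 0.1833), dt=2.0 → body Δ=(0.3245, 0.0500, 0.3667) → world pose (0.3274, 0.1955, 0.3833)
step 3: ξ=(vx,vy,ωz)=(0.0900, 0.0400, -0.0667), dt=0.8 → body Δ=(0.0728, 0.0301, -0.0533) → world pose (0.3837, 0.2506, 0.3300)
step 4: ξ=(vx,vy,ωz)=(-0.1000, -0.0300, 0.0000), dt=0.8 → body Δ=(-0.0800, -0.0240, 0.0000) → world pose (0.3158, 0.2020, 0.3300)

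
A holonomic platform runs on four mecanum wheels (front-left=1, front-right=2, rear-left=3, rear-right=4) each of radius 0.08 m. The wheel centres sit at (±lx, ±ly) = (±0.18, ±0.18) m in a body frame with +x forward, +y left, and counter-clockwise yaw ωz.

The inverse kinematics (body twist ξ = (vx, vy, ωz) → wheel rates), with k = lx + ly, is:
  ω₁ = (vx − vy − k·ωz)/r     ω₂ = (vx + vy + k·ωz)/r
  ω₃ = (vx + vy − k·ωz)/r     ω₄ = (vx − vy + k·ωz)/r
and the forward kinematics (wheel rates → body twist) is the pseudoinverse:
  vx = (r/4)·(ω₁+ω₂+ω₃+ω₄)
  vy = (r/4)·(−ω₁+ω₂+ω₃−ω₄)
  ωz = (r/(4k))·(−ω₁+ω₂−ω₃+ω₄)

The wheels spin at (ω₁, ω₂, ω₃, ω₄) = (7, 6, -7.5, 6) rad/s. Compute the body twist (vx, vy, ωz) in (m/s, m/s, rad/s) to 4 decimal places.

k = lx + ly = 0.18 + 0.18 = 0.3600
ω₁+ω₂+ω₃+ω₄ = 11.5000  →  vx = (0.08/4)·11.5000 = 0.2300
−ω₁+ω₂+ω₃−ω₄ = -14.5000  →  vy = (0.08/4)·-14.5000 = -0.2900
−ω₁+ω₂−ω₃+ω₄ = 12.5000  →  ωz = (0.08/1.4400)·12.5000 = 0.6944

(0.2300, -0.2900, 0.6944)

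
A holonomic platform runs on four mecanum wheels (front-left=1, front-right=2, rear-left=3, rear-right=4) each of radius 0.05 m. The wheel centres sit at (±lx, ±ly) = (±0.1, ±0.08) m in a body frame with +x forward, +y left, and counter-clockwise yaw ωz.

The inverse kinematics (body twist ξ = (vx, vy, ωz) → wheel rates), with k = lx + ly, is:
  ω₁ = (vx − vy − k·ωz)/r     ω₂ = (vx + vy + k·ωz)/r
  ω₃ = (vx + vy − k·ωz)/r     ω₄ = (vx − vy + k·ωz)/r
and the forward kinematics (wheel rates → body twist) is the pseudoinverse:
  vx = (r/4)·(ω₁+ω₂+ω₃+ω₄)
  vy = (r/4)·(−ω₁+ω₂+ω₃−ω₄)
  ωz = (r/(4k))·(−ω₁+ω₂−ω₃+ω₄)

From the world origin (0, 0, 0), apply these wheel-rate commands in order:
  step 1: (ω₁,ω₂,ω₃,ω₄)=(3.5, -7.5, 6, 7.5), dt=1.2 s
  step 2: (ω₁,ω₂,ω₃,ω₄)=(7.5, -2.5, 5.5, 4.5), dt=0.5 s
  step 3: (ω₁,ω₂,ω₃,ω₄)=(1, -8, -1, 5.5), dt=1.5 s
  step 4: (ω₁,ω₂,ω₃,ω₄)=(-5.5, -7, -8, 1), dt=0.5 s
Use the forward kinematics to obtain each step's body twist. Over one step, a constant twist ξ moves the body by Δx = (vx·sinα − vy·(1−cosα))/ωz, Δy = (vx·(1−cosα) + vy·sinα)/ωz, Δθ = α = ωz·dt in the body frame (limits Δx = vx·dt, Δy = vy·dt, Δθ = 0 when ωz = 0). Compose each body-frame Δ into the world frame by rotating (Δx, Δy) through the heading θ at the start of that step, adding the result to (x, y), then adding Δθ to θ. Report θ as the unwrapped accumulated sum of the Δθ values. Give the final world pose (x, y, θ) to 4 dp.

(-0.3242, -0.2620, -1.1736)

step 1: ξ=(vx,vy,ωz)=(0.1188, -0.1562, -0.6597), dt=1.2 → body Δ=(0.0577, -0.2220, -0.7917) → world pose (0.0577, -0.2220, -0.7917)
step 2: ξ=(vx,vy,ωz)=(0.1875, -0.1125, -0.7639), dt=0.5 → body Δ=(0.0809, -0.0726, -0.3819) → world pose (0.0628, -0.3306, -1.1736)
step 3: ξ=(vx,vy,ωz)=(-0.0312, -0.1938, -0.1736), dt=1.5 → body Δ=(-0.0840, -0.2813, -0.2604) → world pose (-0.2290, -0.3620, -1.4340)
step 4: ξ=(vx,vy,ωz)=(-0.2438, -0.1313, 0.5208), dt=0.5 → body Δ=(-0.1120, -0.0807, 0.2604) → world pose (-0.3242, -0.2620, -1.1736)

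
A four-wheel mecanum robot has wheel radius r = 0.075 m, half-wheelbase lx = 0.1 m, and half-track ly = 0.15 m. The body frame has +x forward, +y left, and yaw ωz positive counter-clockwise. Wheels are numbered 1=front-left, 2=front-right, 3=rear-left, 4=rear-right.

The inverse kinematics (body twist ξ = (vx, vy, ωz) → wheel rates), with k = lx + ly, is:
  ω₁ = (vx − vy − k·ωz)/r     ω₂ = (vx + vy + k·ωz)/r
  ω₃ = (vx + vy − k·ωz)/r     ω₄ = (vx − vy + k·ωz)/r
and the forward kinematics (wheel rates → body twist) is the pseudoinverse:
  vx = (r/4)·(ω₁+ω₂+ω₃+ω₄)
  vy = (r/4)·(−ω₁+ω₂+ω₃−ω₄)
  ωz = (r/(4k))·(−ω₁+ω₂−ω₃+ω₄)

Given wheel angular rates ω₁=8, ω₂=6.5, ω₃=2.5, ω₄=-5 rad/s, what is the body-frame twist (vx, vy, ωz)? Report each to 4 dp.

k = lx + ly = 0.1 + 0.15 = 0.2500
ω₁+ω₂+ω₃+ω₄ = 12.0000  →  vx = (0.075/4)·12.0000 = 0.2250
−ω₁+ω₂+ω₃−ω₄ = 6.0000  →  vy = (0.075/4)·6.0000 = 0.1125
−ω₁+ω₂−ω₃+ω₄ = -9.0000  →  ωz = (0.075/1.0000)·-9.0000 = -0.6750

(0.2250, 0.1125, -0.6750)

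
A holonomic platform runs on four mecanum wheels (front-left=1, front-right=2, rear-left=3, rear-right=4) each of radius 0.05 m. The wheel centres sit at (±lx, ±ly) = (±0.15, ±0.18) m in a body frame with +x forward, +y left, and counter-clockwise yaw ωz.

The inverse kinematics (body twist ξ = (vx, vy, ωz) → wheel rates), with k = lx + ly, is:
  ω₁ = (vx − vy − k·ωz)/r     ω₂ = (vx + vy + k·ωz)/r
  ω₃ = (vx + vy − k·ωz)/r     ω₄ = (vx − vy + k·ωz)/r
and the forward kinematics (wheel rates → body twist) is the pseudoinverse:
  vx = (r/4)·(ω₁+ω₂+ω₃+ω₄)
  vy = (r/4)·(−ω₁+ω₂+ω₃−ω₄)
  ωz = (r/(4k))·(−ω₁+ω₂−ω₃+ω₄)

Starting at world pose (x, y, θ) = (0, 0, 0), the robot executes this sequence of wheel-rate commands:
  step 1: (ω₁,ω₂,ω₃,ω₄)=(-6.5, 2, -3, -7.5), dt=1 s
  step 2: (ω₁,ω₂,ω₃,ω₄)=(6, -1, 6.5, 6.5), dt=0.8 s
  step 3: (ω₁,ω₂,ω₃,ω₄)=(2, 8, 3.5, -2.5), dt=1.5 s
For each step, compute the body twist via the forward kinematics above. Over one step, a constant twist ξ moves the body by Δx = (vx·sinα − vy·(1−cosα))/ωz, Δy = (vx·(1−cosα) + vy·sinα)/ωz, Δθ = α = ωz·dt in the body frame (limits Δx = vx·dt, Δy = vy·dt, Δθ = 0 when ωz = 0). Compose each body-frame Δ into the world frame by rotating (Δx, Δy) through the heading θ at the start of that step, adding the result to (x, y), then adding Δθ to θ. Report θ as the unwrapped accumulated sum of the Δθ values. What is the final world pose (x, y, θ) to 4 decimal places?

(0.2031, 0.2982, -0.0606)

step 1: ξ=(vx,vy,ωz)=(-0.1875, 0.1625, 0.1515), dt=1.0 → body Δ=(-0.1991, 0.1477, 0.1515) → world pose (-0.1991, 0.1477, 0.1515)
step 2: ξ=(vx,vy,ωz)=(0.2250, -0.0875, -0.2652), dt=0.8 → body Δ=(0.1713, -0.0885, -0.2121) → world pose (-0.0164, 0.0861, -0.0606)
step 3: ξ=(vx,vy,ωz)=(0.1375, 0.1500, 0.0000), dt=1.5 → body Δ=(0.2063, 0.2250, 0.0000) → world pose (0.2031, 0.2982, -0.0606)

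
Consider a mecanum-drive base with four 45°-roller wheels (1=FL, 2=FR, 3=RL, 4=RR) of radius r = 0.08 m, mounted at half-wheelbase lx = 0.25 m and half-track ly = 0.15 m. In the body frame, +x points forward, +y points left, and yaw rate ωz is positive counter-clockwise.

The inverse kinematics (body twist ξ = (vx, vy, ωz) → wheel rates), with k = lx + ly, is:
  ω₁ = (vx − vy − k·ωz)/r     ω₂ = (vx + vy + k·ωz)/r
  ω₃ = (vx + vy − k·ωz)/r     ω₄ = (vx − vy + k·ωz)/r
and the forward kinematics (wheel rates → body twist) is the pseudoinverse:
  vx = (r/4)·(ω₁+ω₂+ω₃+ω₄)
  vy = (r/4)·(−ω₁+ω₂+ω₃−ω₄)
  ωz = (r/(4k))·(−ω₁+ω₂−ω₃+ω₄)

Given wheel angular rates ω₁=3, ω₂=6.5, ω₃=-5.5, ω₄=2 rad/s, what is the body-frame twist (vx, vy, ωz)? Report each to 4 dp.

k = lx + ly = 0.25 + 0.15 = 0.4000
ω₁+ω₂+ω₃+ω₄ = 6.0000  →  vx = (0.08/4)·6.0000 = 0.1200
−ω₁+ω₂+ω₃−ω₄ = -4.0000  →  vy = (0.08/4)·-4.0000 = -0.0800
−ω₁+ω₂−ω₃+ω₄ = 11.0000  →  ωz = (0.08/1.6000)·11.0000 = 0.5500

(0.1200, -0.0800, 0.5500)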